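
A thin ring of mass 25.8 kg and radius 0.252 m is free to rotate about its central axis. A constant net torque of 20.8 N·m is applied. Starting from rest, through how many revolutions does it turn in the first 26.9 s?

I = MR² = (25.8)(0.252)² = 1.638 kg·m².
α = τ/I = 20.8/1.638 = 12.70 rad/s².
θ = ½αt² = ½(12.70)(26.9)² = 4593 rad.
Revolutions = θ/(2π) = 731.0.

≈ 731 revolutions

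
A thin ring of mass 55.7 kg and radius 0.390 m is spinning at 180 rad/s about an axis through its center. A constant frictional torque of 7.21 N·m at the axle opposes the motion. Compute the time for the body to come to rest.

I = MR² = (55.7)(0.390)² = 8.472 kg·m².
The net torque has magnitude 7.21 N·m, opposing ω.
|α| = τ/I = 7.210/8.472 = 0.8510 rad/s² (deceleration).
0 = ω₀ − |α|t ⇒ t = ω₀/|α| = 180/0.8510 = 211.5 s.

t ≈ 212 s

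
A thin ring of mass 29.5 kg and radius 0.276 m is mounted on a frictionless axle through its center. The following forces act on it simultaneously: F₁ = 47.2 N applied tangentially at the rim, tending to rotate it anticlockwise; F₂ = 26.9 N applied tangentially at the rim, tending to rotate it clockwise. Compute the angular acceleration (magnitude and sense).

I = MR² = (29.5)(0.276)² = 2.247 kg·m².
Taking anticlockwise as positive: τ₁ = +(47.2)(0.276) = +13.03 N·m; τ₂ = −(26.9)(0.276) = −7.424 N·m.
Net torque τ = 5.603 N·m.
α = τ/I = 5.603/2.247 = 2.493 rad/s².

α ≈ 2.49 rad/s², anticlockwise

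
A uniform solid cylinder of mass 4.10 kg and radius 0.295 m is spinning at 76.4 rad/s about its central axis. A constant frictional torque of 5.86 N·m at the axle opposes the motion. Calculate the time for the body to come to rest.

I = ½MR² = (1/2)(4.10)(0.295)² = 0.1784 kg·m².
The net torque has magnitude 5.86 N·m, opposing ω.
|α| = τ/I = 5.860/0.1784 = 32.85 rad/s² (deceleration).
0 = ω₀ − |α|t ⇒ t = ω₀/|α| = 76.4/32.85 = 2.326 s.

t ≈ 2.33 s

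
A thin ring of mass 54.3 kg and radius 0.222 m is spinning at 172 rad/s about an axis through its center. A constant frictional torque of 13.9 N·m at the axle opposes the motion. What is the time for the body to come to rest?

t ≈ 33.1 s

I = MR² = (54.3)(0.222)² = 2.676 kg·m².
The net torque has magnitude 13.9 N·m, opposing ω.
|α| = τ/I = 13.90/2.676 = 5.194 rad/s² (deceleration).
0 = ω₀ − |α|t ⇒ t = ω₀/|α| = 172/5.194 = 33.11 s.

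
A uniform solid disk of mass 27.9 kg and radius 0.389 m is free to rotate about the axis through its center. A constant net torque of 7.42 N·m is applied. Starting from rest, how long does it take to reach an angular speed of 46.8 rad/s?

I = ½MR² = (1/2)(27.9)(0.389)² = 2.111 kg·m².
α = τ/I = 7.42/2.111 = 3.515 rad/s².
ω = αt ⇒ t = ω/α = 46.8/3.515 = 13.31 s.

t ≈ 13.3 s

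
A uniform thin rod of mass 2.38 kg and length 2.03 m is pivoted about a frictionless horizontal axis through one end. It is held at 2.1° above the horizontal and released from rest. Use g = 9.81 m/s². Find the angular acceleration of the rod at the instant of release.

α ≈ 7.24 rad/s²

About the pivot, I = (1/3)ML² = (1/3)(2.38)(2.03)² = 3.269 kg·m².
The weight acts at the center, a distance L/2 = 1.015 m from the pivot; τ = Mg(L/2) cos 2.1° = 23.68 N·m.
α = τ/I = 23.68/3.269 = 7.244 rad/s².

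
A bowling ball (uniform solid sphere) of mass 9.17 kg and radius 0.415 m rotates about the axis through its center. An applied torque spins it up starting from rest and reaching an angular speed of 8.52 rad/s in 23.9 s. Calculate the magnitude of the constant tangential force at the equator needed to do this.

I = (2/5)MR² = (2/5)(9.17)(0.415)² = 0.6317 kg·m².
α = Δω/Δt = (8.52 − 0)/23.9 = 0.3565 rad/s².
The required torque is τ = Iα = (0.6317)(0.3565) = 0.2252 N·m.
A tangential force at the equator gives τ = FR, so F = τ/R = 0.2252/0.415 = 0.5426 N.

F ≈ 0.543 N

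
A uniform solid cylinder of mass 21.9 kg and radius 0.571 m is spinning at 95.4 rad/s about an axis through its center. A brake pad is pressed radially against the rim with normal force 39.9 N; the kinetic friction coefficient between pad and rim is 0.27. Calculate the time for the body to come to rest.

t ≈ 55.4 s

I = ½MR² = (1/2)(21.9)(0.571)² = 3.570 kg·m².
Friction force f = μN = (0.27)(39.9) = 10.77 N at the rim; torque magnitude τ = fR = 6.151 N·m, opposing ω.
|α| = τ/I = 6.151/3.570 = 1.723 rad/s² (deceleration).
0 = ω₀ − |α|t ⇒ t = ω₀/|α| = 95.4/1.723 = 55.37 s.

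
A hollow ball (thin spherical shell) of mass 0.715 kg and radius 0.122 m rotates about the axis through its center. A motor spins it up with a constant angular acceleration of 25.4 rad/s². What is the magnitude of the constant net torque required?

I = (2/3)MR² = (2/3)(0.715)(0.122)² = 0.007095 kg·m².
τ = Iα = (0.007095)(25.40) = 0.1802 N·m.

τ ≈ 0.180 N·m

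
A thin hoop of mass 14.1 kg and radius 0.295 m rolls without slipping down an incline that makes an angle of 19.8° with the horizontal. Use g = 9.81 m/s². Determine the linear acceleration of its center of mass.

a ≈ 1.66 m/s²

Translation along the incline: Mg sinθ − f = Ma.
Rotation about the center: fR = Iα with I = MR². No-slip gives a = αR, so f = (I/R²)a = M a.
Substituting: Mg sinθ = (1 + 1.000)Ma, so a = g sinθ/(1 + 1.000) = (9.81) sin 19.8° / 2.000 = 1.662 m/s².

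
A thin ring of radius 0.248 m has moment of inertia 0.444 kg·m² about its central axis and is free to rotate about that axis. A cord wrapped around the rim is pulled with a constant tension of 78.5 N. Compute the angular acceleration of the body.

τ = F R = (78.5)(0.248) = 19.47 N·m.
Newton's second law for rotation, τ = Iα, gives α = τ/I = 19.47/0.4440 = 43.85 rad/s².

α ≈ 43.8 rad/s²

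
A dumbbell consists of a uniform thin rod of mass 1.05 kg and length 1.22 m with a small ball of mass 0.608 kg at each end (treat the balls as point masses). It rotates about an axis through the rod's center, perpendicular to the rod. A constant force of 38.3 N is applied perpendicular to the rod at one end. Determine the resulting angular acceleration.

I_rod = (1/12)ML² = (1/12)(1.05)(1.22)² = 0.1302 kg·m².
I_balls = 2·m·(L/2)² = 2(0.608)(0.6100)² = 0.4525 kg·m².
Total I = 0.5827 kg·m².
τ = F·(L/2) = (38.3)(0.610) = 23.36 N·m.
α = τ/I = 23.36/0.5827 = 40.09 rad/s².

α ≈ 40.1 rad/s²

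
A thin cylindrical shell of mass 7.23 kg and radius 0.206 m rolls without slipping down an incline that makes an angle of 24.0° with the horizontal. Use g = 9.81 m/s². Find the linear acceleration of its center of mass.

Translation along the incline: Mg sinθ − f = Ma.
Rotation about the center: fR = Iα with I = MR². No-slip gives a = αR, so f = (I/R²)a = M a.
Substituting: Mg sinθ = (1 + 1.000)Ma, so a = g sinθ/(1 + 1.000) = (9.81) sin 24.0° / 2.000 = 1.995 m/s².

a ≈ 2.00 m/s²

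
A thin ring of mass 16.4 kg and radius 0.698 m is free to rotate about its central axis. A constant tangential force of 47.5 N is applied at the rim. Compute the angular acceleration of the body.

I = MR² = (16.4)(0.698)² = 7.990 kg·m².
τ = F R = (47.5)(0.698) = 33.16 N·m.
From τ = Iα: α = 33.16/7.990 = 4.149 rad/s².

α ≈ 4.15 rad/s²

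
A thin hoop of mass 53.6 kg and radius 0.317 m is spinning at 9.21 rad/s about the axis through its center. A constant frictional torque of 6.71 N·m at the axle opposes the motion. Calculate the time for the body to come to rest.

I = MR² = (53.6)(0.317)² = 5.386 kg·m².
The net torque has magnitude 6.71 N·m, opposing ω.
|α| = τ/I = 6.710/5.386 = 1.246 rad/s² (deceleration).
0 = ω₀ − |α|t ⇒ t = ω₀/|α| = 9.21/1.246 = 7.393 s.

t ≈ 7.39 s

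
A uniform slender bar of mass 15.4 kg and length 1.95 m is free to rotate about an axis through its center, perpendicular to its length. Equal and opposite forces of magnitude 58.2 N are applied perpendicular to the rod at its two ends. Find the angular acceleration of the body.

I = (1/12)ML² = (1/12)(15.4)(1.95)² = 4.880 kg·m².
The couple gives τ = F·(L/2) + F·(L/2) = F L = (58.2)(1.95) = 113.5 N·m.
Newton's second law for rotation, τ = Iα, gives α = τ/I = 113.5/4.880 = 23.26 rad/s².

α ≈ 23.3 rad/s²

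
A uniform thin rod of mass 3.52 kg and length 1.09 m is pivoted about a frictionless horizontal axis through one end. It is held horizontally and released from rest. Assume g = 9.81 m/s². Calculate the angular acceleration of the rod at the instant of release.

α ≈ 13.5 rad/s²

About the pivot, I = (1/3)ML² = (1/3)(3.52)(1.09)² = 1.394 kg·m².
The weight acts at the center, a distance L/2 = 0.5450 m from the pivot; τ = Mg(L/2) = 18.82 N·m.
α = τ/I = 18.82/1.394 = 13.50 rad/s².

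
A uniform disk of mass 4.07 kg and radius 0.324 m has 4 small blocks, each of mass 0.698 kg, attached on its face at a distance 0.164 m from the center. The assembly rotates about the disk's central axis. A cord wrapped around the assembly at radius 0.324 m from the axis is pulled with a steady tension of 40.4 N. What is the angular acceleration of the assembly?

α ≈ 45.3 rad/s²

I_disk = ½MR² = ½(4.07)(0.324)² = 0.2136 kg·m².
I_blocks = 4·m·r² = 4(0.698)(0.164)² = 0.07509 kg·m².
Total I = 0.2887 kg·m².
τ = F r = (40.4)(0.324) = 13.09 N·m.
α = τ/I = 13.09/0.2887 = 45.34 rad/s².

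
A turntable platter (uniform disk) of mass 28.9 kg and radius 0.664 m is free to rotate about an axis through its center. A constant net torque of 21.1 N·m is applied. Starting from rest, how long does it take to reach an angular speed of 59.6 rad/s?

t ≈ 18.0 s

I = ½MR² = (1/2)(28.9)(0.664)² = 6.371 kg·m².
α = τ/I = 21.1/6.371 = 3.312 rad/s².
ω = αt ⇒ t = ω/α = 59.6/3.312 = 18.00 s.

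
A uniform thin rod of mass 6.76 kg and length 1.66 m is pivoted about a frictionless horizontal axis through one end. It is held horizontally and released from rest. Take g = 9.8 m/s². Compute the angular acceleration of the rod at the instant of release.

About the pivot, I = (1/3)ML² = (1/3)(6.76)(1.66)² = 6.209 kg·m².
The weight acts at the center, a distance L/2 = 0.8300 m from the pivot; τ = Mg(L/2) = 54.99 N·m.
α = τ/I = 54.99/6.209 = 8.855 rad/s².
(Equivalently α = (3g/(2L)) = 8.855 rad/s².)

α ≈ 8.86 rad/s²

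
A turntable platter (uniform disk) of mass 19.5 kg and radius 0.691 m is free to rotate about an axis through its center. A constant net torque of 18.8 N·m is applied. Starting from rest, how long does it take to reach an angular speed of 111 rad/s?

I = ½MR² = (1/2)(19.5)(0.691)² = 4.655 kg·m².
α = τ/I = 18.8/4.655 = 4.038 rad/s².
ω = αt ⇒ t = ω/α = 111/4.038 = 27.49 s.

t ≈ 27.5 s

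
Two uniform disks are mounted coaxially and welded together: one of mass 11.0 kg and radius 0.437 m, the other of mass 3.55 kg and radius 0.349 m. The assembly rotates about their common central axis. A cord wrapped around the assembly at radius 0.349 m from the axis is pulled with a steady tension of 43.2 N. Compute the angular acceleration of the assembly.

α ≈ 11.9 rad/s²

I = ½M₁R₁² + ½M₂R₂² = ½(11.0)(0.437)² + ½(3.55)(0.349)² = 1.267 kg·m².
τ = F r = (43.2)(0.349) = 15.08 N·m.
α = τ/I = 15.08/1.267 = 11.90 rad/s².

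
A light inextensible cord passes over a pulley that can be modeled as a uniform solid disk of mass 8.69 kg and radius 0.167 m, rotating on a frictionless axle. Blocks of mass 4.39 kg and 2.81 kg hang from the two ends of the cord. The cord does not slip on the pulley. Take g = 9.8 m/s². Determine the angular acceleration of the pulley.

I = ½MR² = (1/2)(8.69)(0.167)² = 0.1212 kg·m².
Heavier block: m₁g − T₁ = m₁a. Lighter block: T₂ − m₂g = m₂a.
Pulley: (T₁ − T₂)R = Iα = I(a/R), so T₁ − T₂ = (I/R²)a = (1/2)M_p a = 4.345·a.
Adding the three: (m₁ − m₂)g = (m₁ + m₂ + 4.345)a, so a = (4.39 − 2.81)(9.8)/(4.39 + 2.81 + 4.345) = 1.341 m/s².
α = a/R = 1.341/0.167 = 8.031 rad/s².

α ≈ 8.03 rad/s²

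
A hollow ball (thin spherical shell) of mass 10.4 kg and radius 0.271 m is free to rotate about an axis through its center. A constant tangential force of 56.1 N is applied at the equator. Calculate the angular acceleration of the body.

I = (2/3)MR² = (2/3)(10.4)(0.271)² = 0.5092 kg·m².
τ = F R = (56.1)(0.271) = 15.20 N·m.
From τ = Iα: α = 15.20/0.5092 = 29.86 rad/s².

α ≈ 29.9 rad/s²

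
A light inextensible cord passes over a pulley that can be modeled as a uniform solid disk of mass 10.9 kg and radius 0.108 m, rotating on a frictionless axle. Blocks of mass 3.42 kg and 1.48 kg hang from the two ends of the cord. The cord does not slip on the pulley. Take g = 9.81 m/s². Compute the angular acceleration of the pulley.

α ≈ 17.0 rad/s²

I = ½MR² = (1/2)(10.9)(0.108)² = 0.06357 kg·m².
Heavier block: m₁g − T₁ = m₁a. Lighter block: T₂ − m₂g = m₂a.
Pulley: (T₁ − T₂)R = Iα = I(a/R), so T₁ − T₂ = (I/R²)a = (1/2)M_p a = 5.450·a.
Adding the three: (m₁ − m₂)g = (m₁ + m₂ + 5.450)a, so a = (3.42 − 1.48)(9.81)/(3.42 + 1.48 + 5.450) = 1.839 m/s².
α = a/R = 1.839/0.108 = 17.03 rad/s².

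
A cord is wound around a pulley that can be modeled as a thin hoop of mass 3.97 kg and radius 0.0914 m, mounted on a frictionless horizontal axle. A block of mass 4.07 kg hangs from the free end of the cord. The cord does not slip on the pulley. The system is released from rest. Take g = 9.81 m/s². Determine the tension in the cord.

T ≈ 19.7 N

I = MR² = (3.97)(0.0914)² = 0.03317 kg·m².
Block: mg − T = ma. Pulley: TR = Iα. No-slip: a = αR, so T = (I/R²)a = 3.970·a.
Then mg = (m + 3.970)a, so a = (4.07)(9.81)/(4.07 + 3.970) = 4.966 m/s².
T = 3.970·a = 19.72 N.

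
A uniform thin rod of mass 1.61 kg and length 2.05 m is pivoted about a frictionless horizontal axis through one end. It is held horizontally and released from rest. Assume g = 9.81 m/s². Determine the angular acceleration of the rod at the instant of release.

About the pivot, I = (1/3)ML² = (1/3)(1.61)(2.05)² = 2.255 kg·m².
The weight acts at the center, a distance L/2 = 1.025 m from the pivot; τ = Mg(L/2) = 16.19 N·m.
α = τ/I = 16.19/2.255 = 7.178 rad/s².

α ≈ 7.18 rad/s²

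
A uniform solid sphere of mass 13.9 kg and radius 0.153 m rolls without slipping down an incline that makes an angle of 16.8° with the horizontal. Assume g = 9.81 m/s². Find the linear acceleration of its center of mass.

Translation along the incline: Mg sinθ − f = Ma.
Rotation about the center: fR = Iα with I = (2/5)MR². No-slip gives a = αR, so f = (I/R²)a = (2/5)M a.
Substituting: Mg sinθ = (1 + 0.4000)Ma, so a = g sinθ/(1 + 0.4000) = (9.81) sin 16.8° / 1.400 = 2.025 m/s².

a ≈ 2.03 m/s²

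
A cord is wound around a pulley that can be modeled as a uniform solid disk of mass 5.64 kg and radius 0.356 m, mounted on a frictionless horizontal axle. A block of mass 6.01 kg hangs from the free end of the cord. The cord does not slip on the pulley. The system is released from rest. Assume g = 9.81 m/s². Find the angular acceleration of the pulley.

α ≈ 18.8 rad/s²

I = ½MR² = (1/2)(5.64)(0.356)² = 0.3574 kg·m².
Block: mg − T = ma. Pulley: TR = Iα. No-slip: a = αR, so T = (I/R²)a = 2.820·a.
Then mg = (m + 2.820)a, so a = (6.01)(9.81)/(6.01 + 2.820) = 6.677 m/s².
α = a/R = 6.677/0.356 = 18.76 rad/s².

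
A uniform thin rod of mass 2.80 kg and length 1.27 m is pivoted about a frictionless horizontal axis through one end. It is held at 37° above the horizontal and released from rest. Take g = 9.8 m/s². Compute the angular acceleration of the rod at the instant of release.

α ≈ 9.24 rad/s²

About the pivot, I = (1/3)ML² = (1/3)(2.80)(1.27)² = 1.505 kg·m².
The weight acts at the center, a distance L/2 = 0.6350 m from the pivot; τ = Mg(L/2) cos 37° = 13.92 N·m.
α = τ/I = 13.92/1.505 = 9.244 rad/s².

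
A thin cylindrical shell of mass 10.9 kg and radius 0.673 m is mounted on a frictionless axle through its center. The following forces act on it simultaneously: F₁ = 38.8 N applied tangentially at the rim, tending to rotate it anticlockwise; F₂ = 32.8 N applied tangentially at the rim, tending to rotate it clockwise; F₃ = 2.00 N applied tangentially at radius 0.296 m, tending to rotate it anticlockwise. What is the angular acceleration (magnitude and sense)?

I = MR² = (10.9)(0.673)² = 4.937 kg·m².
Taking anticlockwise as positive: τ₁ = +(38.8)(0.673) = +26.11 N·m; τ₂ = −(32.8)(0.673) = −22.07 N·m; τ₃ = +(2.00)(0.296) = +0.5920 N·m.
Net torque τ = 4.630 N·m.
α = τ/I = 4.630/4.937 = 0.9378 rad/s².

α ≈ 0.938 rad/s², anticlockwise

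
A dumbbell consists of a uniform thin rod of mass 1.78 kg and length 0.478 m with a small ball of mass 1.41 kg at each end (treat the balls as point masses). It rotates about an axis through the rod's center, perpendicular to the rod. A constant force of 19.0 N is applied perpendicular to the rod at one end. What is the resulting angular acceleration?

I_rod = (1/12)ML² = (1/12)(1.78)(0.478)² = 0.03389 kg·m².
I_balls = 2·m·(L/2)² = 2(1.41)(0.2390)² = 0.1611 kg·m².
Total I = 0.1950 kg·m².
τ = F·(L/2) = (19.0)(0.239) = 4.541 N·m.
α = τ/I = 4.541/0.1950 = 23.29 rad/s².

α ≈ 23.3 rad/s²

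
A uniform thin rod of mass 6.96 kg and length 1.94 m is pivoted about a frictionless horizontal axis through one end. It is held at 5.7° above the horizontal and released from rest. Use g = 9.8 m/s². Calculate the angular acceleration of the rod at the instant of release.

α ≈ 7.54 rad/s²

About the pivot, I = (1/3)ML² = (1/3)(6.96)(1.94)² = 8.732 kg·m².
The weight acts at the center, a distance L/2 = 0.9700 m from the pivot; τ = Mg(L/2) cos 5.7° = 65.83 N·m.
α = τ/I = 65.83/8.732 = 7.540 rad/s².
(Equivalently α = (3g/(2L)) cos 5.7° = 7.540 rad/s².)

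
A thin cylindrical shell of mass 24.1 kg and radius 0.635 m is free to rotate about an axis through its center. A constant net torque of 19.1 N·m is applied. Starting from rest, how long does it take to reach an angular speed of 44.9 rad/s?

t ≈ 22.8 s

I = MR² = (24.1)(0.635)² = 9.718 kg·m².
α = τ/I = 19.1/9.718 = 1.965 rad/s².
ω = αt ⇒ t = ω/α = 44.9/1.965 = 22.84 s.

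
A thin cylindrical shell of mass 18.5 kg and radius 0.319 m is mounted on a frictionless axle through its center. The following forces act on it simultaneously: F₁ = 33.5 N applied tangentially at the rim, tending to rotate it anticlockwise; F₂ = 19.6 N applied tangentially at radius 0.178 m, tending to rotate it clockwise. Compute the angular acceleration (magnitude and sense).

I = MR² = (18.5)(0.319)² = 1.883 kg·m².
Taking anticlockwise as positive: τ₁ = +(33.5)(0.319) = +10.69 N·m; τ₂ = −(19.6)(0.178) = −3.489 N·m.
Net torque τ = 7.198 N·m.
α = τ/I = 7.198/1.883 = 3.823 rad/s².

α ≈ 3.82 rad/s², anticlockwise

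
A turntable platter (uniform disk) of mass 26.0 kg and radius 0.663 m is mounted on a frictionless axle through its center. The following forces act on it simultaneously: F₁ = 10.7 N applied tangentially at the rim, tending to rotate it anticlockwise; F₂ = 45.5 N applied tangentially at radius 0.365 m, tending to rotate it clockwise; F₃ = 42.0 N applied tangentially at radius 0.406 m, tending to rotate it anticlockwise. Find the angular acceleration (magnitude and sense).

α ≈ 1.32 rad/s², anticlockwise

I = ½MR² = (1/2)(26.0)(0.663)² = 5.714 kg·m².
Taking anticlockwise as positive: τ₁ = +(10.7)(0.663) = +7.094 N·m; τ₂ = −(45.5)(0.365) = −16.61 N·m; τ₃ = +(42.0)(0.406) = +17.05 N·m.
Net torque τ = 7.539 N·m.
α = τ/I = 7.539/5.714 = 1.319 rad/s².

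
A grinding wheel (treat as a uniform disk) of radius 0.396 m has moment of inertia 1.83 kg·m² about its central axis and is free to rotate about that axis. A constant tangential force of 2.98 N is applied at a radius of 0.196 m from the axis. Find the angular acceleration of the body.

τ = F·r = (2.98)(0.196) = 0.5841 N·m.
Newton's second law for rotation, τ = Iα, gives α = τ/I = 0.5841/1.830 = 0.3192 rad/s².

α ≈ 0.319 rad/s²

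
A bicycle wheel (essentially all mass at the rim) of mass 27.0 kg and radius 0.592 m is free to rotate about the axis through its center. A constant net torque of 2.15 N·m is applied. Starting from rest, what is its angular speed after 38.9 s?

I = MR² = (27.0)(0.592)² = 9.463 kg·m².
α = τ/I = 2.15/9.463 = 0.2272 rad/s².
ω = ω₀ + αt = 0 + (0.2272)(38.9) = 8.839 rad/s.

ω ≈ 8.84 rad/s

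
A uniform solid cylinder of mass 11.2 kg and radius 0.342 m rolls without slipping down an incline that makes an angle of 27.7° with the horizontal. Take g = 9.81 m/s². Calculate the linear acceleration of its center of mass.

Translation along the incline: Mg sinθ − f = Ma.
Rotation about the center: fR = Iα with I = ½MR². No-slip gives a = αR, so f = (I/R²)a = (1/2)M a.
Substituting: Mg sinθ = (1 + 0.5000)Ma, so a = g sinθ/(1 + 0.5000) = (9.81) sin 27.7° / 1.500 = 3.040 m/s².

a ≈ 3.04 m/s²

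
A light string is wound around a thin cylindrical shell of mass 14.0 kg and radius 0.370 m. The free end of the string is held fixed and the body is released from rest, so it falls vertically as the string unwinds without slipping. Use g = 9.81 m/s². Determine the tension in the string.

T ≈ 68.7 N

Translation: Mg − T = Ma. Rotation about the center: TR = Iα with I = MR².
With a = αR: T = (I/R²)a = M a, so Mg = (1 + 1.000)Ma.
a = g/(1 + 1.000) = 9.81/2.000 = 4.905 m/s².
T = 1.000·M·a = (1.000)(14.0)(4.905) = 68.67 N.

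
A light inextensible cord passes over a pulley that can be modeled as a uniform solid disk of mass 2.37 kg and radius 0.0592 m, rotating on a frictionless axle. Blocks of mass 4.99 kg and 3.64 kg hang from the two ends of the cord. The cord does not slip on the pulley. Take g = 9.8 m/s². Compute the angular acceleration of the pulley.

I = ½MR² = (1/2)(2.37)(0.0592)² = 0.004153 kg·m².
Heavier block: m₁g − T₁ = m₁a. Lighter block: T₂ − m₂g = m₂a.
Pulley: (T₁ − T₂)R = Iα = I(a/R), so T₁ − T₂ = (I/R²)a = (1/2)M_p a = 1.185·a.
Adding the three: (m₁ − m₂)g = (m₁ + m₂ + 1.185)a, so a = (4.99 − 3.64)(9.8)/(4.99 + 3.64 + 1.185) = 1.348 m/s².
α = a/R = 1.348/0.0592 = 22.77 rad/s².

α ≈ 22.8 rad/s²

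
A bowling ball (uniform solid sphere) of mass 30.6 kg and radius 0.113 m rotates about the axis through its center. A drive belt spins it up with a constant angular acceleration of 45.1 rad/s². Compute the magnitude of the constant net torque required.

τ ≈ 7.05 N·m

I = (2/5)MR² = (2/5)(30.6)(0.113)² = 0.1563 kg·m².
τ = Iα = (0.1563)(45.10) = 7.049 N·m.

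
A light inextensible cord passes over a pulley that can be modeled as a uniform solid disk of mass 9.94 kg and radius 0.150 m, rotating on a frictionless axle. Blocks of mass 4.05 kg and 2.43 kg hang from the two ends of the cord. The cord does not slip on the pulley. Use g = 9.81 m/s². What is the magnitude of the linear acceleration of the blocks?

I = ½MR² = (1/2)(9.94)(0.150)² = 0.1118 kg·m².
Heavier block: m₁g − T₁ = m₁a. Lighter block: T₂ − m₂g = m₂a.
Pulley: (T₁ − T₂)R = Iα = I(a/R), so T₁ − T₂ = (I/R²)a = (1/2)M_p a = 4.970·a.
Adding the three: (m₁ − m₂)g = (m₁ + m₂ + 4.970)a, so a = (4.05 − 2.43)(9.81)/(4.05 + 2.43 + 4.970) = 1.388 m/s².

a ≈ 1.39 m/s²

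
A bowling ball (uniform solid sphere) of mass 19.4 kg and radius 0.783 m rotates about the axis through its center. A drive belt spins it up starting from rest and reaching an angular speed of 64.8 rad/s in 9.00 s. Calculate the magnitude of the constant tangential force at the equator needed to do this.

I = (2/5)MR² = (2/5)(19.4)(0.783)² = 4.758 kg·m².
α = Δω/Δt = (64.8 − 0)/9.00 = 7.200 rad/s².
The required torque is τ = Iα = (4.758)(7.200) = 34.25 N·m.
A tangential force at the equator gives τ = FR, so F = τ/R = 34.25/0.783 = 43.75 N.

F ≈ 43.7 N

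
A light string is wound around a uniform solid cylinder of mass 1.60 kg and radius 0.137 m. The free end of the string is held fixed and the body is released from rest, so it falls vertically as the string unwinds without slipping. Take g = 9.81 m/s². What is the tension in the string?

T ≈ 5.23 N

Translation: Mg − T = Ma. Rotation about the center: TR = Iα with I = ½MR².
With a = αR: T = (I/R²)a = (1/2)M a, so Mg = (1 + 0.5000)Ma.
a = g/(1 + 0.5000) = 9.81/1.500 = 6.540 m/s².
T = 0.5000·M·a = (0.5000)(1.60)(6.540) = 5.232 N.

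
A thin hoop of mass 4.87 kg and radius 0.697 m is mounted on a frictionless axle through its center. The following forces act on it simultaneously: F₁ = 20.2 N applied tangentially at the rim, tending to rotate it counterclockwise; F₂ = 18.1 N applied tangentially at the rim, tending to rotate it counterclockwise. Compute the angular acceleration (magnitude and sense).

α ≈ 11.3 rad/s², counterclockwise

I = MR² = (4.87)(0.697)² = 2.366 kg·m².
Taking counterclockwise as positive: τ₁ = +(20.2)(0.697) = +14.08 N·m; τ₂ = +(18.1)(0.697) = +12.62 N·m.
Net torque τ = 26.70 N·m.
α = τ/I = 26.70/2.366 = 11.28 rad/s².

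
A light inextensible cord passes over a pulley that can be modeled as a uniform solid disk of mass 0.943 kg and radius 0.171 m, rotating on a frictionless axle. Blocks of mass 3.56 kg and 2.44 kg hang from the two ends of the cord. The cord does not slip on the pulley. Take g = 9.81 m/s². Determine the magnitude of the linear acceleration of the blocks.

a ≈ 1.70 m/s²

I = ½MR² = (1/2)(0.943)(0.171)² = 0.01379 kg·m².
Heavier block: m₁g − T₁ = m₁a. Lighter block: T₂ − m₂g = m₂a.
Pulley: (T₁ − T₂)R = Iα = I(a/R), so T₁ − T₂ = (I/R²)a = (1/2)M_p a = 0.4715·a.
Adding the three: (m₁ − m₂)g = (m₁ + m₂ + 0.4715)a, so a = (3.56 − 2.44)(9.81)/(3.56 + 2.44 + 0.4715) = 1.698 m/s².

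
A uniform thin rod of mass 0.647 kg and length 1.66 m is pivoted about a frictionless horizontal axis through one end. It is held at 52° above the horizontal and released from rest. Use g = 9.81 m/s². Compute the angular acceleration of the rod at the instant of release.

About the pivot, I = (1/3)ML² = (1/3)(0.647)(1.66)² = 0.5943 kg·m².
The weight acts at the center, a distance L/2 = 0.8300 m from the pivot; τ = Mg(L/2) cos 52° = 3.243 N·m.
α = τ/I = 3.243/0.5943 = 5.458 rad/s².
(Equivalently α = (3g/(2L)) cos 52° = 5.458 rad/s².)

α ≈ 5.46 rad/s²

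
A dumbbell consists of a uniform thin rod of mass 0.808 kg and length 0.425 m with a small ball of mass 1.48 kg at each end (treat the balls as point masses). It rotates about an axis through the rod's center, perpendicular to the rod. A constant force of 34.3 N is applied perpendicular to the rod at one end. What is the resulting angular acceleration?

I_rod = (1/12)ML² = (1/12)(0.808)(0.425)² = 0.01216 kg·m².
I_balls = 2·m·(L/2)² = 2(1.48)(0.2125)² = 0.1337 kg·m².
Total I = 0.1458 kg·m².
τ = F·(L/2) = (34.3)(0.212) = 7.289 N·m.
α = τ/I = 7.289/0.1458 = 49.98 rad/s².

α ≈ 50.0 rad/s²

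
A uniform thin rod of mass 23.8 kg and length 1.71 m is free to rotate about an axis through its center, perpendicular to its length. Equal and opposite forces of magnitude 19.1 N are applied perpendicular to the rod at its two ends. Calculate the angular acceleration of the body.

α ≈ 5.63 rad/s²

I = (1/12)ML² = (1/12)(23.8)(1.71)² = 5.799 kg·m².
The couple gives τ = F·(L/2) + F·(L/2) = F L = (19.1)(1.71) = 32.66 N·m.
Newton's second law for rotation, τ = Iα, gives α = τ/I = 32.66/5.799 = 5.632 rad/s².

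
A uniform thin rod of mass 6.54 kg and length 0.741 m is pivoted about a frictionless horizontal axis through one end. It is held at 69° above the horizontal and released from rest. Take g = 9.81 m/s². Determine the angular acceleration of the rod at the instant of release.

About the pivot, I = (1/3)ML² = (1/3)(6.54)(0.741)² = 1.197 kg·m².
The weight acts at the center, a distance L/2 = 0.3705 m from the pivot; τ = Mg(L/2) cos 69° = 8.519 N·m.
α = τ/I = 8.519/1.197 = 7.117 rad/s².

α ≈ 7.12 rad/s²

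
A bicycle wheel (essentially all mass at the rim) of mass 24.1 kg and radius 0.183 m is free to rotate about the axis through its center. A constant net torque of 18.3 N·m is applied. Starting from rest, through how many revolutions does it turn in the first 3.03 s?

I = MR² = (24.1)(0.183)² = 0.8071 kg·m².
α = τ/I = 18.3/0.8071 = 22.67 rad/s².
θ = ½αt² = ½(22.67)(3.03)² = 104.1 rad.
Revolutions = θ/(2π) = 16.57.

≈ 16.6 revolutions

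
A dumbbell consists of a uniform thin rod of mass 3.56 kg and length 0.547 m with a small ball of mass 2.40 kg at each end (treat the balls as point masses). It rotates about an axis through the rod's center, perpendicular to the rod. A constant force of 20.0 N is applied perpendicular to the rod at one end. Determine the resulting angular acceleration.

α ≈ 12.2 rad/s²

I_rod = (1/12)ML² = (1/12)(3.56)(0.547)² = 0.08877 kg·m².
I_balls = 2·m·(L/2)² = 2(2.40)(0.2735)² = 0.3591 kg·m².
Total I = 0.4478 kg·m².
τ = F·(L/2) = (20.0)(0.274) = 5.470 N·m.
α = τ/I = 5.470/0.4478 = 12.21 rad/s².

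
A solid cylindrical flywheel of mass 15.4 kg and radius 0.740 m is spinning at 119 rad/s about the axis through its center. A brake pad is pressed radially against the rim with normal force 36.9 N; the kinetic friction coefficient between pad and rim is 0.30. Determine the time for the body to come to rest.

t ≈ 61.3 s

I = ½MR² = (1/2)(15.4)(0.740)² = 4.217 kg·m².
Friction force f = μN = (0.30)(36.9) = 11.07 N at the rim; torque magnitude τ = fR = 8.192 N·m, opposing ω.
|α| = τ/I = 8.192/4.217 = 1.943 rad/s² (deceleration).
0 = ω₀ − |α|t ⇒ t = ω₀/|α| = 119/1.943 = 61.25 s.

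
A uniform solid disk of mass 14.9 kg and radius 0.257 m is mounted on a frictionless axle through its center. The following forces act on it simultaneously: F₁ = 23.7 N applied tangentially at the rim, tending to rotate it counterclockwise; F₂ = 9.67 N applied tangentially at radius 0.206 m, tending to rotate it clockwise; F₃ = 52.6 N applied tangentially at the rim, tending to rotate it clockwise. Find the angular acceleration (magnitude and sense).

α ≈ 19.1 rad/s², clockwise

I = ½MR² = (1/2)(14.9)(0.257)² = 0.4921 kg·m².
Taking counterclockwise as positive: τ₁ = +(23.7)(0.257) = +6.091 N·m; τ₂ = −(9.67)(0.206) = −1.992 N·m; τ₃ = −(52.6)(0.257) = −13.52 N·m.
Net torque τ = -9.419 N·m.
α = τ/I = -9.419/0.4921 = -19.14 rad/s².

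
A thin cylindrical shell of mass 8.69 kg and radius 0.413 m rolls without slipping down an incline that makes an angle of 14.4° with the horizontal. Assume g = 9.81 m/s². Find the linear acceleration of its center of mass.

a ≈ 1.22 m/s²

Translation along the incline: Mg sinθ − f = Ma.
Rotation about the center: fR = Iα with I = MR². No-slip gives a = αR, so f = (I/R²)a = M a.
Substituting: Mg sinθ = (1 + 1.000)Ma, so a = g sinθ/(1 + 1.000) = (9.81) sin 14.4° / 2.000 = 1.220 m/s².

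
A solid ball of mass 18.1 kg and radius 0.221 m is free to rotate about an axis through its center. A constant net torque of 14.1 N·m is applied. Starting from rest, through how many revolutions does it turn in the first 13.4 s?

≈ 570 revolutions

I = (2/5)MR² = (2/5)(18.1)(0.221)² = 0.3536 kg·m².
α = τ/I = 14.1/0.3536 = 39.87 rad/s².
θ = ½αt² = ½(39.87)(13.4)² = 3580 rad.
Revolutions = θ/(2π) = 569.8.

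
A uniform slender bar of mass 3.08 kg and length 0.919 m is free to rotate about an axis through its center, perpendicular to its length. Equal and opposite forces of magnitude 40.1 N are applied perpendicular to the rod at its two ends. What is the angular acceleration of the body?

α ≈ 170 rad/s²

I = (1/12)ML² = (1/12)(3.08)(0.919)² = 0.2168 kg·m².
The couple gives τ = F·(L/2) + F·(L/2) = F L = (40.1)(0.919) = 36.85 N·m.
From τ = Iα: α = 36.85/0.2168 = 170.0 rad/s².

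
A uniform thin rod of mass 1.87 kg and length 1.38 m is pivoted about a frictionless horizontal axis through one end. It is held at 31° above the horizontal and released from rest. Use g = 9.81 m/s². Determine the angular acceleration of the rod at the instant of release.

α ≈ 9.14 rad/s²

About the pivot, I = (1/3)ML² = (1/3)(1.87)(1.38)² = 1.187 kg·m².
The weight acts at the center, a distance L/2 = 0.6900 m from the pivot; τ = Mg(L/2) cos 31° = 10.85 N·m.
α = τ/I = 10.85/1.187 = 9.140 rad/s².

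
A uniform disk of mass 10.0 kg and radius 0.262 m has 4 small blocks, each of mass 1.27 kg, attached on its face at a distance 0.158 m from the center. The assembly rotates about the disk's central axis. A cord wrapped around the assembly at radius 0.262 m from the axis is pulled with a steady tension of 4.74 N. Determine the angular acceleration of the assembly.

α ≈ 2.64 rad/s²

I_disk = ½MR² = ½(10.0)(0.262)² = 0.3432 kg·m².
I_blocks = 4·m·r² = 4(1.27)(0.158)² = 0.1268 kg·m².
Total I = 0.4700 kg·m².
τ = F r = (4.74)(0.262) = 1.242 N·m.
α = τ/I = 1.242/0.4700 = 2.642 rad/s².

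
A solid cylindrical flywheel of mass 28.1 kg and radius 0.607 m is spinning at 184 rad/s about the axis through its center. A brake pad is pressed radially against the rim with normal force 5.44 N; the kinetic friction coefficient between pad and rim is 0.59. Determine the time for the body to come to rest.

I = ½MR² = (1/2)(28.1)(0.607)² = 5.177 kg·m².
Friction force f = μN = (0.59)(5.44) = 3.210 N at the rim; torque magnitude τ = fR = 1.948 N·m, opposing ω.
|α| = τ/I = 1.948/5.177 = 0.3763 rad/s² (deceleration).
0 = ω₀ − |α|t ⇒ t = ω₀/|α| = 184/0.3763 = 488.9 s.

t ≈ 489 s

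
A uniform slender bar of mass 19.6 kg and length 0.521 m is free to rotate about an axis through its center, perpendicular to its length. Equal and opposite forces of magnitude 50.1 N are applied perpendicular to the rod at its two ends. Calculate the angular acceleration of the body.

α ≈ 58.9 rad/s²

I = (1/12)ML² = (1/12)(19.6)(0.521)² = 0.4434 kg·m².
The couple gives τ = F·(L/2) + F·(L/2) = F L = (50.1)(0.521) = 26.10 N·m.
Newton's second law for rotation, τ = Iα, gives α = τ/I = 26.10/0.4434 = 58.87 rad/s².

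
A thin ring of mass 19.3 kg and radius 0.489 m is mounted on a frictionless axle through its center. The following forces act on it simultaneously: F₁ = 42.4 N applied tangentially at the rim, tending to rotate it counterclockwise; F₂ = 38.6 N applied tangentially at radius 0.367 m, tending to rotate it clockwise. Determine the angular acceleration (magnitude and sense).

I = MR² = (19.3)(0.489)² = 4.615 kg·m².
Taking counterclockwise as positive: τ₁ = +(42.4)(0.489) = +20.73 N·m; τ₂ = −(38.6)(0.367) = −14.17 N·m.
Net torque τ = 6.567 N·m.
α = τ/I = 6.567/4.615 = 1.423 rad/s².

α ≈ 1.42 rad/s², counterclockwise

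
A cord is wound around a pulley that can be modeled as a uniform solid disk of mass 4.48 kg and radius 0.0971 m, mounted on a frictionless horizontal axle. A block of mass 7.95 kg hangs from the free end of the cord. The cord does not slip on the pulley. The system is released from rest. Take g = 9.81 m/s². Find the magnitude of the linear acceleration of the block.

a ≈ 7.65 m/s²

I = ½MR² = (1/2)(4.48)(0.0971)² = 0.02112 kg·m².
Block: mg − T = ma. Pulley: TR = Iα. No-slip: a = αR, so T = (I/R²)a = 2.240·a.
Then mg = (m + 2.240)a, so a = (7.95)(9.81)/(7.95 + 2.240) = 7.654 m/s².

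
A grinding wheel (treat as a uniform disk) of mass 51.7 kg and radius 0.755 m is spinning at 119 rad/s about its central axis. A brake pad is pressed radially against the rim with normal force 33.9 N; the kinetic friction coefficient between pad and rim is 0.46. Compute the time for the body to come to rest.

I = ½MR² = (1/2)(51.7)(0.755)² = 14.74 kg·m².
Friction force f = μN = (0.46)(33.9) = 15.59 N at the rim; torque magnitude τ = fR = 11.77 N·m, opposing ω.
|α| = τ/I = 11.77/14.74 = 0.7990 rad/s² (deceleration).
0 = ω₀ − |α|t ⇒ t = ω₀/|α| = 119/0.7990 = 148.9 s.

t ≈ 149 s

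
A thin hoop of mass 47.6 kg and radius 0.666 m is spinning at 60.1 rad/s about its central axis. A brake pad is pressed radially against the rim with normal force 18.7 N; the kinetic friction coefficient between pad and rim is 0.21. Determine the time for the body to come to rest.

t ≈ 485 s

I = MR² = (47.6)(0.666)² = 21.11 kg·m².
Friction force f = μN = (0.21)(18.7) = 3.927 N at the rim; torque magnitude τ = fR = 2.615 N·m, opposing ω.
|α| = τ/I = 2.615/21.11 = 0.1239 rad/s² (deceleration).
0 = ω₀ − |α|t ⇒ t = ω₀/|α| = 60.1/0.1239 = 485.2 s.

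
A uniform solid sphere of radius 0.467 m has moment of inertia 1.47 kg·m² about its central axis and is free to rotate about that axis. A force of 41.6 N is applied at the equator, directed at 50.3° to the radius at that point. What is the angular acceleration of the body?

Only the tangential component produces torque: τ = F R sinθ = (41.6)(0.467) sin 50.3° = 14.95 N·m.
From τ = Iα: α = 14.95/1.470 = 10.17 rad/s².

α ≈ 10.2 rad/s²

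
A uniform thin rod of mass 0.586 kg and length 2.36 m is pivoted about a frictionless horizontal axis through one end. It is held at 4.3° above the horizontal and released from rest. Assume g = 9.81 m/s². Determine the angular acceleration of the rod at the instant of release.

About the pivot, I = (1/3)ML² = (1/3)(0.586)(2.36)² = 1.088 kg·m².
The weight acts at the center, a distance L/2 = 1.180 m from the pivot; τ = Mg(L/2) cos 4.3° = 6.764 N·m.
α = τ/I = 6.764/1.088 = 6.218 rad/s².
(Equivalently α = (3g/(2L)) cos 4.3° = 6.218 rad/s².)

α ≈ 6.22 rad/s²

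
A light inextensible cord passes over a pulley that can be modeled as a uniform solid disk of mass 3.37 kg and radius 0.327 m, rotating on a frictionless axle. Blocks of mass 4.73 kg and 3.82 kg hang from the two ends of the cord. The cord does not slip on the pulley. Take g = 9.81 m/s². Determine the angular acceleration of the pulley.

I = ½MR² = (1/2)(3.37)(0.327)² = 0.1802 kg·m².
Heavier block: m₁g − T₁ = m₁a. Lighter block: T₂ − m₂g = m₂a.
Pulley: (T₁ − T₂)R = Iα = I(a/R), so T₁ − T₂ = (I/R²)a = (1/2)M_p a = 1.685·a.
Adding the three: (m₁ − m₂)g = (m₁ + m₂ + 1.685)a, so a = (4.73 − 3.82)(9.81)/(4.73 + 3.82 + 1.685) = 0.8722 m/s².
α = a/R = 0.8722/0.327 = 2.667 rad/s².

α ≈ 2.67 rad/s²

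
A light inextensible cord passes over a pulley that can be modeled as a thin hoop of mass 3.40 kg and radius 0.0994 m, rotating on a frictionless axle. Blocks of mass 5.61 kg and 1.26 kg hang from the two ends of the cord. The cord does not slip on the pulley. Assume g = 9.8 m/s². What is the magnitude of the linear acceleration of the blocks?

I = MR² = (3.40)(0.0994)² = 0.03359 kg·m².
Heavier block: m₁g − T₁ = m₁a. Lighter block: T₂ − m₂g = m₂a.
Pulley: (T₁ − T₂)R = Iα = I(a/R), so T₁ − T₂ = (I/R²)a = 1·M_p a = 3.400·a.
Adding the three: (m₁ − m₂)g = (m₁ + m₂ + 3.400)a, so a = (5.61 − 1.26)(9.8)/(5.61 + 1.26 + 3.400) = 4.151 m/s².

a ≈ 4.15 m/s²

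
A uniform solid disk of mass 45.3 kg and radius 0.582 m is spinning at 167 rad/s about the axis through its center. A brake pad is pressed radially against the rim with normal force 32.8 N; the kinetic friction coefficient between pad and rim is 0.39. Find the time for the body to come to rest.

I = ½MR² = (1/2)(45.3)(0.582)² = 7.672 kg·m².
Friction force f = μN = (0.39)(32.8) = 12.79 N at the rim; torque magnitude τ = fR = 7.445 N·m, opposing ω.
|α| = τ/I = 7.445/7.672 = 0.9704 rad/s² (deceleration).
0 = ω₀ − |α|t ⇒ t = ω₀/|α| = 167/0.9704 = 172.1 s.

t ≈ 172 s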